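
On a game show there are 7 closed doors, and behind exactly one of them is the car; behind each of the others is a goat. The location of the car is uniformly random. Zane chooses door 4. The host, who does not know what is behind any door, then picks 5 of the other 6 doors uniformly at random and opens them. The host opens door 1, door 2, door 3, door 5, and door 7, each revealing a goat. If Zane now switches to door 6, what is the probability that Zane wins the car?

Because the host chose which doors to open without knowing where the car is, the choice is independent of the prize location. Learning that none of the 5 opened doors holds the car simply rules out those 5 locations and leaves the remaining 2 doors still equally likely by symmetry.
So P(the car behind door 6) = 1/2.

1/2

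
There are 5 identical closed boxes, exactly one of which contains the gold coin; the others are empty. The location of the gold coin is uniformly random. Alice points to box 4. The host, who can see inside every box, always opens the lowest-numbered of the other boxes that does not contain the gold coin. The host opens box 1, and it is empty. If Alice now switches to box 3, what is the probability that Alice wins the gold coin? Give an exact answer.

1/4

Apply Bayes' rule, conditioning on where the gold coin actually is.
If it is in box 1 (prior 1/5): the host opened box 1, so this case is ruled out; weight (1/5)·0 = 0.
If it is in any of boxes 2, 3, 4, and 5 (prior 1/5 each): box 1 is the lowest-numbered option available, probability 1; weight (1/5)·1 = 1/5 each.
The weights sum to 4/5.
So P(the gold coin in box 3 | the host opened box 1) = (1/5) / (4/5) = 1/4.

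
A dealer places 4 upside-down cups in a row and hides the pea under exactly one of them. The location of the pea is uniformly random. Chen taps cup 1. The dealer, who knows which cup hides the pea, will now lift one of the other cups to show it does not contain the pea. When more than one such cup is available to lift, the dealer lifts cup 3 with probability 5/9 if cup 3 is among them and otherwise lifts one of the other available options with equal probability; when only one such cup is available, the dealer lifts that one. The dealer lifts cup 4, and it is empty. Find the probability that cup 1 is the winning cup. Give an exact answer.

4/21

Condition on the true location of the pea.
If it is under cup 1 (prior 1/4): cup 3 is available but not opened; cup 4 gets probability (1 − 5/9)/2 = 2/9; weight (1/4)·(2/9) = 1/18.
If it is under cup 2 (prior 1/4): cup 3 is available but not opened, probability 4/9; weight (1/4)·(4/9) = 1/9.
If it is under cup 3 (prior 1/4): cup 3 holds the prize so is unavailable; the dealer chooses uniformly among the 2 others, probability 1/2; weight (1/4)·(1/2) = 1/8.
If it is under cup 4 (prior 1/4): the dealer opened cup 4, so this case is ruled out; weight (1/4)·0 = 0.
The weights sum to 7/24.
So P(the pea under cup 1 | the dealer opened cup 4) = (1/18) / (7/24) = 4/21.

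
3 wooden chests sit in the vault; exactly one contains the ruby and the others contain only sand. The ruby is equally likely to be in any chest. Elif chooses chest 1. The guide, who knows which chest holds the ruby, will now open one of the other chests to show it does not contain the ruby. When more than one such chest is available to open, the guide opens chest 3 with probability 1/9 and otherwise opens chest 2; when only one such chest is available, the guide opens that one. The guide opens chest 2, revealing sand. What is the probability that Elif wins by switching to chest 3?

Consider each possible location of the ruby in turn.
If it is in chest 1 (prior 1/3): chest 3 is available but not opened, probability 8/9; weight (1/3)·(8/9) = 8/27.
If it is in chest 2 (prior 1/3): the guide opened chest 2, so this case is ruled out; weight (1/3)·0 = 0.
If it is in chest 3 (prior 1/3): only chest 2 is available, probability 1; weight (1/3)·1 = 1/3.
The weights sum to 17/27.
So P(the ruby in chest 3 | the guide opened chest 2) = (1/3) / (17/27) = 9/17.

9/17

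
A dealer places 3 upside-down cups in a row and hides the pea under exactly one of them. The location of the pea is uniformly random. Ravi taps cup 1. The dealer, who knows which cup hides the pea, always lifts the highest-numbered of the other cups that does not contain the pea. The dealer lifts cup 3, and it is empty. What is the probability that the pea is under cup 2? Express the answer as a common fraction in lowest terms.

Consider each possible location of the pea in turn.
If it is under either of cups 1 and 2 (prior 1/3 each): cup 3 is the highest-numbered option available, probability 1; weight (1/3)·1 = 1/3 each.
If it is under cup 3 (prior 1/3): the dealer opened cup 3, so this case is ruled out; weight (1/3)·0 = 0.
The weights sum to 2/3.
So P(the pea under cup 2 | the dealer opened cup 3) = (1/3) / (2/3) = 1/2.

1/2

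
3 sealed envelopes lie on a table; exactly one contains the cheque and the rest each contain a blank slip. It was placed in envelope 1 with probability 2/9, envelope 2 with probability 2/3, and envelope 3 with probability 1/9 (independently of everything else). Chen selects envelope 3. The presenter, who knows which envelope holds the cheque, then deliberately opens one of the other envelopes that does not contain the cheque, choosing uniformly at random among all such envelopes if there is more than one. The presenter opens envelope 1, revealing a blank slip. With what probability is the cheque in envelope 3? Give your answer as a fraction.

1/13

Consider each possible location of the cheque in turn.
If it is in envelope 1 (prior 2/9): the presenter opened envelope 1, so this case is ruled out; weight (2/9)·0 = 0.
If it is in envelope 2 (prior 2/3): the presenter has no choice, probability 1; weight (2/3)·1 = 2/3.
If it is in envelope 3 (prior 1/9): the presenter has 2 equally likely choices, so probability 1/2; weight (1/9)·(1/2) = 1/18.
The weights sum to 13/18.
So P(the cheque in envelope 3 | the presenter opened envelope 1) = (1/18) / (13/18) = 1/13.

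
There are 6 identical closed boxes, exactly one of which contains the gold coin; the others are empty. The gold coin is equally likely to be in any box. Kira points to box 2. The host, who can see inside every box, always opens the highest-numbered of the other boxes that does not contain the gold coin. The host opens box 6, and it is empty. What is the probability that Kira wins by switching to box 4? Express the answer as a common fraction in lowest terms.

1/5

Apply Bayes' rule, conditioning on where the gold coin actually is.
If it is in any of boxes 1, 2, 3, 4, and 5 (prior 1/6 each): box 6 is the highest-numbered option available, probability 1; weight (1/6)·1 = 1/6 each.
If it is in box 6 (prior 1/6): the host opened box 6, so this case is ruled out; weight (1/6)·0 = 0.
The weights sum to 5/6.
So P(the gold coin in box 4 | the host opened box 6) = (1/6) / (5/6) = 1/5.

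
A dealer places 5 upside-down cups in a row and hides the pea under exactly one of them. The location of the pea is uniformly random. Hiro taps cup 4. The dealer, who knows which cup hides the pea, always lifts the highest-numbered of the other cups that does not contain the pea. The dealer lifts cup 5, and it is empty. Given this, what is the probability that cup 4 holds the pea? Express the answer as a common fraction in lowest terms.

1/4

Apply Bayes' rule, conditioning on where the pea actually is.
If it is under any of cups 1, 2, 3, and 4 (prior 1/5 each): cup 5 is the highest-numbered option available, probability 1; weight (1/5)·1 = 1/5 each.
If it is under cup 5 (prior 1/5): the dealer opened cup 5, so this case is ruled out; weight (1/5)·0 = 0.
The weights sum to 4/5.
So P(the pea under cup 4 | the dealer opened cup 5) = (1/5) / (4/5) = 1/4.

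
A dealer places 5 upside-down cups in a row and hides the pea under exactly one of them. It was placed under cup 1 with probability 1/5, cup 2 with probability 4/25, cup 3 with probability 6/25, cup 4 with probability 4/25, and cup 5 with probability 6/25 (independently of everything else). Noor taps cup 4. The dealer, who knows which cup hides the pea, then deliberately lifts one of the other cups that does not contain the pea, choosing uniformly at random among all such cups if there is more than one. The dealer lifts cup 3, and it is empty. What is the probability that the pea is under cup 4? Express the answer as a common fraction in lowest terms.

Condition on the true location of the pea.
If it is under cup 1 (prior 1/5): the dealer has 3 equally likely choices, so probability 1/3; weight (1/5)·(1/3) = 1/15.
If it is under cup 2 (prior 4/25): the dealer has 3 equally likely choices, so probability 1/3; weight (4/25)·(1/3) = 4/75.
If it is under cup 3 (prior 6/25): the dealer opened cup 3, so this case is ruled out; weight (6/25)·0 = 0.
If it is under cup 4 (prior 4/25): the dealer has 4 equally likely choices, so probability 1/4; weight (4/25)·(1/4) = 1/25.
If it is under cup 5 (prior 6/25): the dealer has 3 equally likely choices, so probability 1/3; weight (6/25)·(1/3) = 2/25.
The weights sum to 6/25.
So P(the pea under cup 4 | the dealer opened cup 3) = (1/25) / (6/25) = 1/6.

1/6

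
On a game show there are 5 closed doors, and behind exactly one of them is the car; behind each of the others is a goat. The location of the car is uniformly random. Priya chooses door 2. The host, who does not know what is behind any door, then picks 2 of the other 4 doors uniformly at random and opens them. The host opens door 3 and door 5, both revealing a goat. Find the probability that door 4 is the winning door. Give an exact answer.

1/3

Condition on the true location of the car.
If it is behind any of doors 1, 2, and 4 (prior 1/5 each): the host picks exactly this set with probability 1/6 regardless, and none is the prize; weight (1/5)·(1/6) = 1/30 each.
If it is behind either of doors 3 and 5 (prior 1/5 each): that door was opened and seen not to hold the prize — ruled out; weight (1/5)·0 = 0 each.
The weights sum to 1/10.
So P(the car behind door 4 | the host opened door 3 and door 5) = (1/30) / (1/10) = 1/3.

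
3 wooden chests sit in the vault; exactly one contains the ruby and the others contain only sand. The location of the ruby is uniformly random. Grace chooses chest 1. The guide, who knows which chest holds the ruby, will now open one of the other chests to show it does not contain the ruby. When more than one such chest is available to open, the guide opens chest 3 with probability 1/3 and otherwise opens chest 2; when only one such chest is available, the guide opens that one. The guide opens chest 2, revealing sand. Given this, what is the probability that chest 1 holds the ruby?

2/5

Consider each possible location of the ruby in turn.
If it is in chest 1 (prior 1/3): chest 3 is available but not opened, probability 2/3; weight (1/3)·(2/3) = 2/9.
If it is in chest 2 (prior 1/3): the guide opened chest 2, so this case is ruled out; weight (1/3)·0 = 0.
If it is in chest 3 (prior 1/3): only chest 2 is available, probability 1; weight (1/3)·1 = 1/3.
The weights sum to 5/9.
So P(the ruby in chest 1 | the guide opened chest 2) = (2/9) / (5/9) = 2/5.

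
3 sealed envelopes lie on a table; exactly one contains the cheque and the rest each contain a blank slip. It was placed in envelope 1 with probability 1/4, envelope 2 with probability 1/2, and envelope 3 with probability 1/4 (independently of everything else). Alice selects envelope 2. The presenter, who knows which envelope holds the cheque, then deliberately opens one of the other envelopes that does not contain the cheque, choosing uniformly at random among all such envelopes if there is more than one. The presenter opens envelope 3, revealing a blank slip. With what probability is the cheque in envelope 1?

1/2

Apply Bayes' rule, conditioning on where the cheque actually is.
If it is in envelope 1 (prior 1/4): the presenter has no choice, probability 1; weight (1/4)·1 = 1/4.
If it is in envelope 2 (prior 1/2): the presenter has 2 equally likely choices, so probability 1/2; weight (1/2)·(1/2) = 1/4.
If it is in envelope 3 (prior 1/4): the presenter opened envelope 3, so this case is ruled out; weight (1/4)·0 = 0.
The weights sum to 1/2.
So P(the cheque in envelope 1 | the presenter opened envelope 3) = (1/4) / (1/2) = 1/2.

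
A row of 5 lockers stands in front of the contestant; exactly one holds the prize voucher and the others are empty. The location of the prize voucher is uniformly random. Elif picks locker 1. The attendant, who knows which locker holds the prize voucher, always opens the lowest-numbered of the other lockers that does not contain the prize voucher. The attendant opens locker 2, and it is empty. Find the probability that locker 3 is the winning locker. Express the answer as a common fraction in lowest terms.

Condition on the true location of the prize voucher.
If it is in any of lockers 1, 3, 4, and 5 (prior 1/5 each): locker 2 is the lowest-numbered option available, probability 1; weight (1/5)·1 = 1/5 each.
If it is in locker 2 (prior 1/5): the attendant opened locker 2, so this case is ruled out; weight (1/5)·0 = 0.
The weights sum to 4/5.
So P(the prize voucher in locker 3 | the attendant opened locker 2) = (1/5) / (4/5) = 1/4.

1/4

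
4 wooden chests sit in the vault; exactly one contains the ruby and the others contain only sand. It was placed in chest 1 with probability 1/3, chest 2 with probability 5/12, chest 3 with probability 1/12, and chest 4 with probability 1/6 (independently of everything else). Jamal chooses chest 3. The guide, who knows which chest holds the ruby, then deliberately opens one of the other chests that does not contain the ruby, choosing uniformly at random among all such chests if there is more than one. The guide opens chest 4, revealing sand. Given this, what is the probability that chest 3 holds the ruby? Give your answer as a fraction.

Apply Bayes' rule, conditioning on where the ruby actually is.
If it is in chest 1 (prior 1/3): the guide has 2 equally likely choices, so probability 1/2; weight (1/3)·(1/2) = 1/6.
If it is in chest 2 (prior 5/12): the guide has 2 equally likely choices, so probability 1/2; weight (5/12)·(1/2) = 5/24.
If it is in chest 3 (prior 1/12): the guide has 3 equally likely choices, so probability 1/3; weight (1/12)·(1/3) = 1/36.
If it is in chest 4 (prior 1/6): the guide opened chest 4, so this case is ruled out; weight (1/6)·0 = 0.
The weights sum to 29/72.
So P(the ruby in chest 3 | the guide opened chest 4) = (1/36) / (29/72) = 2/29.

2/29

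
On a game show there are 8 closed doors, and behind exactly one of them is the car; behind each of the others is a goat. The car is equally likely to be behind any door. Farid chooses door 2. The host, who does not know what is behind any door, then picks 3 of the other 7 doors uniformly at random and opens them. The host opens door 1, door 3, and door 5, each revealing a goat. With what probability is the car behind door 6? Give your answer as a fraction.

Apply Bayes' rule, conditioning on where the car actually is.
If it is behind any of doors 1, 3, and 5 (prior 1/8 each): that door was opened and seen not to hold the prize — ruled out; weight (1/8)·0 = 0 each.
If it is behind any of doors 2, 4, 6, 7, and 8 (prior 1/8 each): the host picks exactly this set with probability 1/35 regardless, and none is the prize; weight (1/8)·(1/35) = 1/280 each.
The weights sum to 1/56.
So P(the car behind door 6 | the host opened door 1, door 3, and door 5) = (1/280) / (1/56) = 1/5.

1/5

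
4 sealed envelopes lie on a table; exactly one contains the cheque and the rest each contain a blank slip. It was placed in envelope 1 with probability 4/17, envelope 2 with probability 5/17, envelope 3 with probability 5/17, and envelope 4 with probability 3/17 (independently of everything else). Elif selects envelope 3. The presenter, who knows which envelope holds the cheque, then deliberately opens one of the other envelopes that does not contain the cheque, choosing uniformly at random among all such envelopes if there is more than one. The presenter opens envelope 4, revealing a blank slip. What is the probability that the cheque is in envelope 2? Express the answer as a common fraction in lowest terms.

Apply Bayes' rule, conditioning on where the cheque actually is.
If it is in envelope 1 (prior 4/17): the presenter has 2 equally likely choices, so probability 1/2; weight (4/17)·(1/2) = 2/17.
If it is in envelope 2 (prior 5/17): the presenter has 2 equally likely choices, so probability 1/2; weight (5/17)·(1/2) = 5/34.
If it is in envelope 3 (prior 5/17): the presenter has 3 equally likely choices, so probability 1/3; weight (5/17)·(1/3) = 5/51.
If it is in envelope 4 (prior 3/17): the presenter opened envelope 4, so this case is ruled out; weight (3/17)·0 = 0.
The weights sum to 37/102.
So P(the cheque in envelope 2 | the presenter opened envelope 4) = (5/34) / (37/102) = 15/37.

15/37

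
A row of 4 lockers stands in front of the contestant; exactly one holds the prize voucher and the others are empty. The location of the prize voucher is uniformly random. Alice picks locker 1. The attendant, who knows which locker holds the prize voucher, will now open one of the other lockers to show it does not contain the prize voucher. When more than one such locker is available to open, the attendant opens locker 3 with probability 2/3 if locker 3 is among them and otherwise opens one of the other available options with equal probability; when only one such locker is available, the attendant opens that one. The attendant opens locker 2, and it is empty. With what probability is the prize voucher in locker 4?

1/3

Apply Bayes' rule, conditioning on where the prize voucher actually is.
If it is in locker 1 (prior 1/4): locker 3 is available but not opened; locker 2 gets probability (1 − 2/3)/2 = 1/6; weight (1/4)·(1/6) = 1/24.
If it is in locker 2 (prior 1/4): the attendant opened locker 2, so this case is ruled out; weight (1/4)·0 = 0.
If it is in locker 3 (prior 1/4): locker 3 holds the prize so is unavailable; the attendant chooses uniformly among the 2 others, probability 1/2; weight (1/4)·(1/2) = 1/8.
If it is in locker 4 (prior 1/4): locker 3 is available but not opened, probability 1/3; weight (1/4)·(1/3) = 1/12.
The weights sum to 1/4.
So P(the prize voucher in locker 4 | the attendant opened locker 2) = (1/12) / (1/4) = 1/3.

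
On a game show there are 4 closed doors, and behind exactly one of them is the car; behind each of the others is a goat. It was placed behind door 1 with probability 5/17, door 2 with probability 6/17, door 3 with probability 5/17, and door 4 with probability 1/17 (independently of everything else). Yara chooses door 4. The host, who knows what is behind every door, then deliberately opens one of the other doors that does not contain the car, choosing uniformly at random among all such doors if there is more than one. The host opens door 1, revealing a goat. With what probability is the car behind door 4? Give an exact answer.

Apply Bayes' rule, conditioning on where the car actually is.
If it is behind door 1 (prior 5/17): the host opened door 1, so this case is ruled out; weight (5/17)·0 = 0.
If it is behind door 2 (prior 6/17): the host has 2 equally likely choices, so probability 1/2; weight (6/17)·(1/2) = 3/17.
If it is behind door 3 (prior 5/17): the host has 2 equally likely choices, so probability 1/2; weight (5/17)·(1/2) = 5/34.
If it is behind door 4 (prior 1/17): the host has 3 equally likely choices, so probability 1/3; weight (1/17)·(1/3) = 1/51.
The weights sum to 35/102.
So P(the car behind door 4 | the host opened door 1) = (1/51) / (35/102) = 2/35.

2/35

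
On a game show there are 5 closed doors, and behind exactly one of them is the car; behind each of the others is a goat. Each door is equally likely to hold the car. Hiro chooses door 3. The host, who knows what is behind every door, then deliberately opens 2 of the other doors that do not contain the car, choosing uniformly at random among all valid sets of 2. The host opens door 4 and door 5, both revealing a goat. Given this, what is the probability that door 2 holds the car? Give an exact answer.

2/5

Condition on the true location of the car.
If it is behind either of doors 1 and 2 (prior 1/5 each): the host has 3 equally likely choices, so probability 1/3; weight (1/5)·(1/3) = 1/15 each.
If it is behind door 3 (prior 1/5): the host has 6 equally likely choices, so probability 1/6; weight (1/5)·(1/6) = 1/30.
If it is behind either of doors 4 and 5 (prior 1/5 each): that door was opened and seen not to hold the prize — ruled out; weight (1/5)·0 = 0 each.
The weights sum to 1/6.
So P(the car behind door 2 | the host opened door 4 and door 5) = (1/15) / (1/6) = 2/5.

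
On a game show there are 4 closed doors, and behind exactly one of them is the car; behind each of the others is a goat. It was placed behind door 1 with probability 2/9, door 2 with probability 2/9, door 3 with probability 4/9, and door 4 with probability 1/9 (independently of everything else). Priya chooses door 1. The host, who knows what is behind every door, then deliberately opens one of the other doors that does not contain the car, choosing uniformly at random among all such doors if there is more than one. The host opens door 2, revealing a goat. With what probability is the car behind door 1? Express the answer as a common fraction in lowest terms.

Condition on the true location of the car.
If it is behind door 1 (prior 2/9): the host has 3 equally likely choices, so probability 1/3; weight (2/9)·(1/3) = 2/27.
If it is behind door 2 (prior 2/9): the host opened door 2, so this case is ruled out; weight (2/9)·0 = 0.
If it is behind door 3 (prior 4/9): the host has 2 equally likely choices, so probability 1/2; weight (4/9)·(1/2) = 2/9.
If it is behind door 4 (prior 1/9): the host has 2 equally likely choices, so probability 1/2; weight (1/9)·(1/2) = 1/18.
The weights sum to 19/54.
So P(the car behind door 1 | the host opened door 2) = (2/27) / (19/54) = 4/19.

4/19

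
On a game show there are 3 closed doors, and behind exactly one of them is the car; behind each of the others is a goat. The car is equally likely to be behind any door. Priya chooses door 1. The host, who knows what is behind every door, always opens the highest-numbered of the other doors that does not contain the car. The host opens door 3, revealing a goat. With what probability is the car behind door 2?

1/2

Apply Bayes' rule, conditioning on where the car actually is.
If it is behind either of doors 1 and 2 (prior 1/3 each): door 3 is the highest-numbered option available, probability 1; weight (1/3)·1 = 1/3 each.
If it is behind door 3 (prior 1/3): the host opened door 3, so this case is ruled out; weight (1/3)·0 = 0.
The weights sum to 2/3.
So P(the car behind door 2 | the host opened door 3) = (1/3) / (2/3) = 1/2.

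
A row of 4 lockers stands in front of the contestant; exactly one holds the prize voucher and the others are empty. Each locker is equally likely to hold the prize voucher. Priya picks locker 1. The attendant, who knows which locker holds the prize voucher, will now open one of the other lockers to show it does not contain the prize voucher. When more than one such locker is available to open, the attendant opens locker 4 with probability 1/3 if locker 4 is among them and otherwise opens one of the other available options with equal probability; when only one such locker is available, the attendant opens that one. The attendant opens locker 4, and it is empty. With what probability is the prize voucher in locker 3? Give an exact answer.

1/3

Consider each possible location of the prize voucher in turn.
If it is in any of lockers 1, 2, and 3 (prior 1/4 each): locker 4 is available, opened with probability 1/3; weight (1/4)·(1/3) = 1/12 each.
If it is in locker 4 (prior 1/4): the attendant opened locker 4, so this case is ruled out; weight (1/4)·0 = 0.
The weights sum to 1/4.
So P(the prize voucher in locker 3 | the attendant opened locker 4) = (1/12) / (1/4) = 1/3.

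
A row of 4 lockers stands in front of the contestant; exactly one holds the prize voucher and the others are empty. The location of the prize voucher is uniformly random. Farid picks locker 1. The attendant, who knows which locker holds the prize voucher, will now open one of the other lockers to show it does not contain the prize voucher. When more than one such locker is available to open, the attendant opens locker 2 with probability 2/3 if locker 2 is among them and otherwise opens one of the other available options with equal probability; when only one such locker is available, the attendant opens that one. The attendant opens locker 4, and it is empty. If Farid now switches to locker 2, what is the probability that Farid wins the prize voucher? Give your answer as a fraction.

1/2

Condition on the true location of the prize voucher.
If it is in locker 1 (prior 1/4): locker 2 is available but not opened; locker 4 gets probability (1 − 2/3)/2 = 1/6; weight (1/4)·(1/6) = 1/24.
If it is in locker 2 (prior 1/4): locker 2 holds the prize so is unavailable; the attendant chooses uniformly among the 2 others, probability 1/2; weight (1/4)·(1/2) = 1/8.
If it is in locker 3 (prior 1/4): locker 2 is available but not opened, probability 1/3; weight (1/4)·(1/3) = 1/12.
If it is in locker 4 (prior 1/4): the attendant opened locker 4, so this case is ruled out; weight (1/4)·0 = 0.
The weights sum to 1/4.
So P(the prize voucher in locker 2 | the attendant opened locker 4) = (1/8) / (1/4) = 1/2.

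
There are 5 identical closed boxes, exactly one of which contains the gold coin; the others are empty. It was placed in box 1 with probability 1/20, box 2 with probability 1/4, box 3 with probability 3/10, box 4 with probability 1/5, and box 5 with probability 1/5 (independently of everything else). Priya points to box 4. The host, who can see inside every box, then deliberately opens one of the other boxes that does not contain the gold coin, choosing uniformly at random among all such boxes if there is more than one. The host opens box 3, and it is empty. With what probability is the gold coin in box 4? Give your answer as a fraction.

3/13

Condition on the true location of the gold coin.
If it is in box 1 (prior 1/20): the host has 3 equally likely choices, so probability 1/3; weight (1/20)·(1/3) = 1/60.
If it is in box 2 (prior 1/4): the host has 3 equally likely choices, so probability 1/3; weight (1/4)·(1/3) = 1/12.
If it is in box 3 (prior 3/10): the host opened box 3, so this case is ruled out; weight (3/10)·0 = 0.
If it is in box 4 (prior 1/5): the host has 4 equally likely choices, so probability 1/4; weight (1/5)·(1/4) = 1/20.
If it is in box 5 (prior 1/5): the host has 3 equally likely choices, so probability 1/3; weight (1/5)·(1/3) = 1/15.
The weights sum to 13/60.
So P(the gold coin in box 4 | the host opened box 3) = (1/20) / (13/60) = 3/13.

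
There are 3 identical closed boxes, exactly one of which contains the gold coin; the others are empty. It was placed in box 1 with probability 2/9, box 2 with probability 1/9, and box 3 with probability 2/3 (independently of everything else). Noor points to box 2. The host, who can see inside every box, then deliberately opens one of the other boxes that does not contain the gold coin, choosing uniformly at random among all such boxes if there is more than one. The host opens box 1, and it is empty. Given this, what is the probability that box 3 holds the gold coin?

12/13

Apply Bayes' rule, conditioning on where the gold coin actually is.
If it is in box 1 (prior 2/9): the host opened box 1, so this case is ruled out; weight (2/9)·0 = 0.
If it is in box 2 (prior 1/9): the host has 2 equally likely choices, so probability 1/2; weight (1/9)·(1/2) = 1/18.
If it is in box 3 (prior 2/3): the host has no choice, probability 1; weight (2/3)·1 = 2/3.
The weights sum to 13/18.
So P(the gold coin in box 3 | the host opened box 1) = (2/3) / (13/18) = 12/13.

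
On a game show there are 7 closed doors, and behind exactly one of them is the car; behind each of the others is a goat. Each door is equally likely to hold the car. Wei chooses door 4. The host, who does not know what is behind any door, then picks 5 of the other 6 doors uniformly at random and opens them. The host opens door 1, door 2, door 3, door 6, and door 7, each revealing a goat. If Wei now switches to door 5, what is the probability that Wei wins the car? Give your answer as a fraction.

1/2

Apply Bayes' rule, conditioning on where the car actually is.
If it is behind any of doors 1, 2, 3, 6, and 7 (prior 1/7 each): that door was opened and seen not to hold the prize — ruled out; weight (1/7)·0 = 0 each.
If it is behind either of doors 4 and 5 (prior 1/7 each): the host picks exactly this set with probability 1/6 regardless, and none is the prize; weight (1/7)·(1/6) = 1/42 each.
The weights sum to 1/21.
So P(the car behind door 5 | the host opened door 1, door 2, door 3, door 6, and door 7) = (1/42) / (1/21) = 1/2.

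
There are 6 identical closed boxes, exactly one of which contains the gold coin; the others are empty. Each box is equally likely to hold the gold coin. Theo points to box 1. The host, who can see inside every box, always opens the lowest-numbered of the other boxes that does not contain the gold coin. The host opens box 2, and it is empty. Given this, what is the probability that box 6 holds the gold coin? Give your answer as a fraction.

Condition on the true location of the gold coin.
If it is in any of boxes 1, 3, 4, 5, and 6 (prior 1/6 each): box 2 is the lowest-numbered option available, probability 1; weight (1/6)·1 = 1/6 each.
If it is in box 2 (prior 1/6): the host opened box 2, so this case is ruled out; weight (1/6)·0 = 0.
The weights sum to 5/6.
So P(the gold coin in box 6 | the host opened box 2) = (1/6) / (5/6) = 1/5.

1/5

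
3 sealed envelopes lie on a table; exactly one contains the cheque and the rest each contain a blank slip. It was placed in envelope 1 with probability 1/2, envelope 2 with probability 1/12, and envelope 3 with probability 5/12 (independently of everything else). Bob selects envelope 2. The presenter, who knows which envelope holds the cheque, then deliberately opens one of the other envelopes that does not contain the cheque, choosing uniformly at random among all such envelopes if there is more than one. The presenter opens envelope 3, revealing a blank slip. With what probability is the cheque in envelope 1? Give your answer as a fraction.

Consider each possible location of the cheque in turn.
If it is in envelope 1 (prior 1/2): the presenter has no choice, probability 1; weight (1/2)·1 = 1/2.
If it is in envelope 2 (prior 1/12): the presenter has 2 equally likely choices, so probability 1/2; weight (1/12)·(1/2) = 1/24.
If it is in envelope 3 (prior 5/12): the presenter opened envelope 3, so this case is ruled out; weight (5/12)·0 = 0.
The weights sum to 13/24.
So P(the cheque in envelope 1 | the presenter opened envelope 3) = (1/2) / (13/24) = 12/13.

12/13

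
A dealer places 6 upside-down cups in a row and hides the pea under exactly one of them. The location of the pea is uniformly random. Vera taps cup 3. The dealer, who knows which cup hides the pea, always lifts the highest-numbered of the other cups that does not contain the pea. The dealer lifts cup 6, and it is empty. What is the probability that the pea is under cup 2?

1/5

Apply Bayes' rule, conditioning on where the pea actually is.
If it is under any of cups 1, 2, 3, 4, and 5 (prior 1/6 each): cup 6 is the highest-numbered option available, probability 1; weight (1/6)·1 = 1/6 each.
If it is under cup 6 (prior 1/6): the dealer opened cup 6, so this case is ruled out; weight (1/6)·0 = 0.
The weights sum to 5/6.
So P(the pea under cup 2 | the dealer opened cup 6) = (1/6) / (5/6) = 1/5.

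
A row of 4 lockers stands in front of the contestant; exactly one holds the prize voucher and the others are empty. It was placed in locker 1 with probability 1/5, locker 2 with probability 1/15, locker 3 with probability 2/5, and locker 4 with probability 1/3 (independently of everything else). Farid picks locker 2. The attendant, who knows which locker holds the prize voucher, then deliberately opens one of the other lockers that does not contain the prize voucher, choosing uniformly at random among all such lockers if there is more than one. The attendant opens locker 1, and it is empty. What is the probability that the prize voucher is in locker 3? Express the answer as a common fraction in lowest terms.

Consider each possible location of the prize voucher in turn.
If it is in locker 1 (prior 1/5): the attendant opened locker 1, so this case is ruled out; weight (1/5)·0 = 0.
If it is in locker 2 (prior 1/15): the attendant has 3 equally likely choices, so probability 1/3; weight (1/15)·(1/3) = 1/45.
If it is in locker 3 (prior 2/5): the attendant has 2 equally likely choices, so probability 1/2; weight (2/5)·(1/2) = 1/5.
If it is in locker 4 (prior 1/3): the attendant has 2 equally likely choices, so probability 1/2; weight (1/3)·(1/2) = 1/6.
The weights sum to 7/18.
So P(the prize voucher in locker 3 | the attendant opened locker 1) = (1/5) / (7/18) = 18/35.

18/35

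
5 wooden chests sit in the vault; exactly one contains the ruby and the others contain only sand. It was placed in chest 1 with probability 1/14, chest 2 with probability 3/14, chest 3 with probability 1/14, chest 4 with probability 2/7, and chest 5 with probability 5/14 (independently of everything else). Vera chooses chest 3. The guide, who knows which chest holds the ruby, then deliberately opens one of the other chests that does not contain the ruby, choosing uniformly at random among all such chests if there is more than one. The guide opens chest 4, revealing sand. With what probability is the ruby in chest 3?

Consider each possible location of the ruby in turn.
If it is in chest 1 (prior 1/14): the guide has 3 equally likely choices, so probability 1/3; weight (1/14)·(1/3) = 1/42.
If it is in chest 2 (prior 3/14): the guide has 3 equally likely choices, so probability 1/3; weight (3/14)·(1/3) = 1/14.
If it is in chest 3 (prior 1/14): the guide has 4 equally likely choices, so probability 1/4; weight (1/14)·(1/4) = 1/56.
If it is in chest 4 (prior 2/7): the guide opened chest 4, so this case is ruled out; weight (2/7)·0 = 0.
If it is in chest 5 (prior 5/14): the guide has 3 equally likely choices, so probability 1/3; weight (5/14)·(1/3) = 5/42.
The weights sum to 13/56.
So P(the ruby in chest 3 | the guide opened chest 4) = (1/56) / (13/56) = 1/13.

1/13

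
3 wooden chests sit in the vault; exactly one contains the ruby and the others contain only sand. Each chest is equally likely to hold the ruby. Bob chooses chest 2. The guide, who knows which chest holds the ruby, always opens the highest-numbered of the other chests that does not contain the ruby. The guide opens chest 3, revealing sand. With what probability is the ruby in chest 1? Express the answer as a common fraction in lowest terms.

1/2

Consider each possible location of the ruby in turn.
If it is in either of chests 1 and 2 (prior 1/3 each): chest 3 is the highest-numbered option available, probability 1; weight (1/3)·1 = 1/3 each.
If it is in chest 3 (prior 1/3): the guide opened chest 3, so this case is ruled out; weight (1/3)·0 = 0.
The weights sum to 2/3.
So P(the ruby in chest 1 | the guide opened chest 3) = (1/3) / (2/3) = 1/2.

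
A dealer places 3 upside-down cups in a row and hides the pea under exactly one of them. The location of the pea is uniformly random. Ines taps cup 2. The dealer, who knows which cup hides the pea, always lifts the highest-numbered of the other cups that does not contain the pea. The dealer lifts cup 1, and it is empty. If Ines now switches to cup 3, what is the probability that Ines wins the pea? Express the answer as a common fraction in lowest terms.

Consider each possible location of the pea in turn.
If it is under cup 1 (prior 1/3): the dealer opened cup 1, so this case is ruled out; weight (1/3)·0 = 0.
If it is under cup 2 (prior 1/3): the dealer would have opened cup 3 instead, probability 0; weight (1/3)·0 = 0.
If it is under cup 3 (prior 1/3): cup 1 is the highest-numbered option available, probability 1; weight (1/3)·1 = 1/3.
The weights sum to 1/3.
So P(the pea under cup 3 | the dealer opened cup 1) = (1/3) / (1/3) = 1.

1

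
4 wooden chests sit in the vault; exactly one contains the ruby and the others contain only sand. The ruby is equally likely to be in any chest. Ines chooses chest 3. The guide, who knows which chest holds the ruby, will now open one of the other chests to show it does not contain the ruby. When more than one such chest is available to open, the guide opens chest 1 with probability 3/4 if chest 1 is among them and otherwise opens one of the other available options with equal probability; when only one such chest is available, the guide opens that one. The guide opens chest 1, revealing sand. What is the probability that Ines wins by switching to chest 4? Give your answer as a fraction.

Consider each possible location of the ruby in turn.
If it is in chest 1 (prior 1/4): the guide opened chest 1, so this case is ruled out; weight (1/4)·0 = 0.
If it is in any of chests 2, 3, and 4 (prior 1/4 each): chest 1 is available, opened with probability 3/4; weight (1/4)·(3/4) = 3/16 each.
The weights sum to 9/16.
So P(the ruby in chest 4 | the guide opened chest 1) = (3/16) / (9/16) = 1/3.

1/3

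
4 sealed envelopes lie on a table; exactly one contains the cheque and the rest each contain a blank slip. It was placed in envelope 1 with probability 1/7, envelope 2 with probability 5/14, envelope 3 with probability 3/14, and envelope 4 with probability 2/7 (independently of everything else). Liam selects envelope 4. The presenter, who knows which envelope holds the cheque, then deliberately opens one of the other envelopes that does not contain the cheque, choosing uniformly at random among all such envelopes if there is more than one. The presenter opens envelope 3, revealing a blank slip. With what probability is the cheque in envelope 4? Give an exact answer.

8/29

Apply Bayes' rule, conditioning on where the cheque actually is.
If it is in envelope 1 (prior 1/7): the presenter has 2 equally likely choices, so probability 1/2; weight (1/7)·(1/2) = 1/14.
If it is in envelope 2 (prior 5/14): the presenter has 2 equally likely choices, so probability 1/2; weight (5/14)·(1/2) = 5/28.
If it is in envelope 3 (prior 3/14): the presenter opened envelope 3, so this case is ruled out; weight (3/14)·0 = 0.
If it is in envelope 4 (prior 2/7): the presenter has 3 equally likely choices, so probability 1/3; weight (2/7)·(1/3) = 2/21.
The weights sum to 29/84.
So P(the cheque in envelope 4 | the presenter opened envelope 3) = (2/21) / (29/84) = 8/29.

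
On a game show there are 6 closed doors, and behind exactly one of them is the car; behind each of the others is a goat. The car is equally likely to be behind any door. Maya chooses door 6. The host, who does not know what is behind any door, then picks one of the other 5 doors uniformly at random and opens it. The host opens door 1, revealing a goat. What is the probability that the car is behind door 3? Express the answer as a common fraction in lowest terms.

Because the host chose which door to open without knowing where the car is, the choice is independent of the prize location. Learning that door 1 does not hold the car simply rules out that one location and leaves the remaining 5 doors still equally likely by symmetry.
So P(the car behind door 3) = 1/5.

1/5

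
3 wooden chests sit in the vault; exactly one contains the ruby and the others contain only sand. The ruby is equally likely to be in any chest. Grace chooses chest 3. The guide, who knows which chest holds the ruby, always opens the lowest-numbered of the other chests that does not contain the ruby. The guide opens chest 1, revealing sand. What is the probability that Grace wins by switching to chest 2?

Apply Bayes' rule, conditioning on where the ruby actually is.
If it is in chest 1 (prior 1/3): the guide opened chest 1, so this case is ruled out; weight (1/3)·0 = 0.
If it is in either of chests 2 and 3 (prior 1/3 each): chest 1 is the lowest-numbered option available, probability 1; weight (1/3)·1 = 1/3 each.
The weights sum to 2/3.
So P(the ruby in chest 2 | the guide opened chest 1) = (1/3) / (2/3) = 1/2.

1/2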